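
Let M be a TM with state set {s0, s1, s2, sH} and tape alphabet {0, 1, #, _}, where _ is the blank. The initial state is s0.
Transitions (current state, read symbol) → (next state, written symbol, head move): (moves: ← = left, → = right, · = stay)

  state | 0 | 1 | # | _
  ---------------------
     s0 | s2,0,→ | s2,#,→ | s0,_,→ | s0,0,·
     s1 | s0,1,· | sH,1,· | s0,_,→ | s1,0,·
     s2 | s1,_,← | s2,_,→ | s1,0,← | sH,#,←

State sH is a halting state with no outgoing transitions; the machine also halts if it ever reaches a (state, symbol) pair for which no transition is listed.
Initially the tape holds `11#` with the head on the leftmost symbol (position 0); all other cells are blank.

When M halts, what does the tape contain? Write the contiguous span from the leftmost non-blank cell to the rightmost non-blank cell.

state=s0 head=0 tape=[1]1#_   (s0,1)→(s2,#,→)
state=s2 head=1 tape=#[1]#_   (s2,1)→(s2,_,→)
state=s2 head=2 tape=#_[#]_   (s2,#)→(s1,0,←)
state=s1 head=1 tape=#[_]0_   (s1,_)→(s1,0,·)
state=s1 head=1 tape=#[0]0_   (s1,0)→(s0,1,·)
state=s0 head=1 tape=#[1]0_   (s0,1)→(s2,#,→)
state=s2 head=2 tape=##[0]_   (s2,0)→(s1,_,←)
state=s1 head=1 tape=#[#]__   (s1,#)→(s0,_,→)
state=s0 head=2 tape=#_[_]_   (s0,_)→(s0,0,·)
state=s0 head=2 tape=#_[0]_   (s0,0)→(s2,0,→)
state=s2 head=3 tape=#_0[_]   (s2,_)→(sH,#,←)
state=sH head=2 tape=#_[0]#
The non-blank tape span at halt is #_0#.

#_0#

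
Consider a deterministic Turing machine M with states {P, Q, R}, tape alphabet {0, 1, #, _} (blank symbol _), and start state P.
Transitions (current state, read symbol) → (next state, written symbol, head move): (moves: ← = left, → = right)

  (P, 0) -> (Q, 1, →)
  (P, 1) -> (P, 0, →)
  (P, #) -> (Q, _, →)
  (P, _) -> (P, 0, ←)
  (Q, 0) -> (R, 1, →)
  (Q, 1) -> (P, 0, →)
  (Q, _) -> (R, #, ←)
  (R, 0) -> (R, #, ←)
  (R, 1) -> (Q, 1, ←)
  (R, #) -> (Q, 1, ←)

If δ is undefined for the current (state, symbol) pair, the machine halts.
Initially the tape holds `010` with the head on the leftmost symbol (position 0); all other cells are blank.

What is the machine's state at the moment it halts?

R

P | [0]10__   read 0 → write 1, move →, go to Q
Q | 1[1]0__   read 1 → write 0, move →, go to P
P | 10[0]__   read 0 → write 1, move →, go to Q
Q | 101[_]_   read _ → write #, move ←, go to R
R | 10[1]#_   read 1 → write 1, move ←, go to Q
Q | 1[0]1#_   read 0 → write 1, move →, go to R
R | 11[1]#_   read 1 → write 1, move ←, go to Q
Q | 1[1]1#_   read 1 → write 0, move →, go to P
P | 10[1]#_   read 1 → write 0, move →, go to P
P | 100[#]_   read # → write _, move →, go to Q
Q | 100_[_]   read _ → write #, move ←, go to R
R | 100[_]#
No transition is defined for (R, _); M halts in state R.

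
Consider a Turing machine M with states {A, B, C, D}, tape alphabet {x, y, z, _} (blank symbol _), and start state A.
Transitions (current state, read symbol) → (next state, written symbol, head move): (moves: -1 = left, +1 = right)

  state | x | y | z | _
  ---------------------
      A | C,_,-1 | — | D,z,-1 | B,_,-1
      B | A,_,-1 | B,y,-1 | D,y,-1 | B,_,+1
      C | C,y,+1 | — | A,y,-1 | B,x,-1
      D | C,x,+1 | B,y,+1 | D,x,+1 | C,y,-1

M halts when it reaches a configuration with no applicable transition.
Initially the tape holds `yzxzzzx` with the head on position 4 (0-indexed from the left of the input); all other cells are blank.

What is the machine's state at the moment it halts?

state=A head=4 tape=yzxz[z]zx_   (A,z)→(D,z,-1)
state=D head=3 tape=yzx[z]zzx_   (D,z)→(D,x,+1)
state=D head=4 tape=yzxx[z]zx_   (D,z)→(D,x,+1)
state=D head=5 tape=yzxxx[z]x_   (D,z)→(D,x,+1)
state=D head=6 tape=yzxxxx[x]_   (D,x)→(C,x,+1)
state=C head=7 tape=yzxxxxx[_]   (C,_)→(B,x,-1)
state=B head=6 tape=yzxxxx[x]x   (B,x)→(A,_,-1)
state=A head=5 tape=yzxxx[x]_x   (A,x)→(C,_,-1)
state=C head=4 tape=yzxx[x]__x   (C,x)→(C,y,+1)
state=C head=5 tape=yzxxy[_]_x   (C,_)→(B,x,-1)
state=B head=4 tape=yzxx[y]x_x   (B,y)→(B,y,-1)
state=B head=3 tape=yzx[x]yx_x   (B,x)→(A,_,-1)
state=A head=2 tape=yz[x]_yx_x   (A,x)→(C,_,-1)
state=C head=1 tape=y[z]__yx_x   (C,z)→(A,y,-1)
state=A head=0 tape=[y]y__yx_x
No transition is defined for (A, y); M halts in state A.

A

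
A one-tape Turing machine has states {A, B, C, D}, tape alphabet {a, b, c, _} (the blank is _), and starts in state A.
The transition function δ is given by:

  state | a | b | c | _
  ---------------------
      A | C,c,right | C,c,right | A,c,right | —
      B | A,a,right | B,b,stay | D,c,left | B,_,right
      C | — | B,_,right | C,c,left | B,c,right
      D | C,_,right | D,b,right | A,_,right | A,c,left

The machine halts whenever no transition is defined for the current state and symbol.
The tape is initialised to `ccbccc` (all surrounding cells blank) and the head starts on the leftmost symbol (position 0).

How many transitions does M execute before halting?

A | _[c]cbccc_   read c → write c, move right, go to A
A | _c[c]bccc_   read c → write c, move right, go to A
A | _cc[b]ccc_   read b → write c, move right, go to C
C | _ccc[c]cc_   read c → write c, move left, go to C
C | _cc[c]ccc_   read c → write c, move left, go to C
C | _c[c]cccc_   read c → write c, move left, go to C
C | _[c]ccccc_   read c → write c, move left, go to C
C | [_]cccccc_   read _ → write c, move right, go to B
B | c[c]ccccc_   read c → write c, move left, go to D
D | [c]cccccc_   read c → write _, move right, go to A
A | _[c]ccccc_   read c → write c, move right, go to A
A | _c[c]cccc_   read c → write c, move right, go to A
A | _cc[c]ccc_   read c → write c, move right, go to A
A | _ccc[c]cc_   read c → write c, move right, go to A
A | _cccc[c]c_   read c → write c, move right, go to A
A | _ccccc[c]_   read c → write c, move right, go to A
A | _cccccc[_]
M halts after 16 transitions.

16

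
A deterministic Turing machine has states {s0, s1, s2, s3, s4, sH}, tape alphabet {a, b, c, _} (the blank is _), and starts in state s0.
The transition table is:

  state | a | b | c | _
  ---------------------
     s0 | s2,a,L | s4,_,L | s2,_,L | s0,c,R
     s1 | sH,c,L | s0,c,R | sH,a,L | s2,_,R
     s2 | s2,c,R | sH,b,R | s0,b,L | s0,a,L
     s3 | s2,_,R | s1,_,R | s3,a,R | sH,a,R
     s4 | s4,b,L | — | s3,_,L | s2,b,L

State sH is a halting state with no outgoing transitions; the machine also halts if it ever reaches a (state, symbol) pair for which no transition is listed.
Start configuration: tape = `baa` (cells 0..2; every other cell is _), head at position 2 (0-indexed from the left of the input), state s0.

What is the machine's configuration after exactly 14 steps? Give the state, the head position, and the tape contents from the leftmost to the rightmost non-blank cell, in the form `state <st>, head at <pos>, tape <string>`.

state s4, head at -4, tape c_ab_b_a

s0 | ____ba[a]_   read a → write a, move L, go to s2
s2 | ____b[a]a_   read a → write c, move R, go to s2
s2 | ____bc[a]_   read a → write c, move R, go to s2
s2 | ____bcc[_]   read _ → write a, move L, go to s0
s0 | ____bc[c]a   read c → write _, move L, go to s2
s2 | ____b[c]_a   read c → write b, move L, go to s0
s0 | ____[b]b_a   read b → write _, move L, go to s4
s4 | ___[_]_b_a   read _ → write b, move L, go to s2
s2 | __[_]b_b_a   read _ → write a, move L, go to s0
s0 | _[_]ab_b_a   read _ → write c, move R, go to s0
s0 | _c[a]b_b_a   read a → write a, move L, go to s2
s2 | _[c]ab_b_a   read c → write b, move L, go to s0
s0 | [_]bab_b_a   read _ → write c, move R, go to s0
s0 | c[b]ab_b_a   read b → write _, move L, go to s4
s4 | [c]_ab_b_a
After 14 steps: state s4, head at -4, tape c_ab_b_a.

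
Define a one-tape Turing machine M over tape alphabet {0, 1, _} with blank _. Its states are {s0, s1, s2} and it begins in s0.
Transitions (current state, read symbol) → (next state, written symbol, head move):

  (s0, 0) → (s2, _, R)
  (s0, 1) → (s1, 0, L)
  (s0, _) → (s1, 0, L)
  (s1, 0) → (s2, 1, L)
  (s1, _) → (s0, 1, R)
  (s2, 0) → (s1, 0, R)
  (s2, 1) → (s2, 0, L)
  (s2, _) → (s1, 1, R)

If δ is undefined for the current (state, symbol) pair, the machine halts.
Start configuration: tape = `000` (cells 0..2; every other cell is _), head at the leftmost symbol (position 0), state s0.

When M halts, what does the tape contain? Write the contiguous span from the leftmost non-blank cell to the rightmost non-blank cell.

01

state=s0 head=0 tape=[0]00   (s0,0)→(s2,_,R)
state=s2 head=1 tape=_[0]0   (s2,0)→(s1,0,R)
state=s1 head=2 tape=_0[0]   (s1,0)→(s2,1,L)
state=s2 head=1 tape=_[0]1   (s2,0)→(s1,0,R)
state=s1 head=2 tape=_0[1]
The non-blank tape span at halt is 01.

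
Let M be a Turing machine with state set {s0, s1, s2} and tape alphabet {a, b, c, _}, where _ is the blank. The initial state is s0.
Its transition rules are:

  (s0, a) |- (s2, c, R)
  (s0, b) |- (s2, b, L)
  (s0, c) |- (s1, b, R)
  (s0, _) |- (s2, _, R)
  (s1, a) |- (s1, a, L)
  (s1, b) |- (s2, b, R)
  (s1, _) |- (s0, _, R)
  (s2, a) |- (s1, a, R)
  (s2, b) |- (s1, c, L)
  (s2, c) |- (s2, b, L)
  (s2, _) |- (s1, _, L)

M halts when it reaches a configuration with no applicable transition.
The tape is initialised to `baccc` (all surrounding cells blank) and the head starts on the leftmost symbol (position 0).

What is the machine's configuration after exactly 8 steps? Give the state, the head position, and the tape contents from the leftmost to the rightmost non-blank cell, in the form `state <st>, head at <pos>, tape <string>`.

state s1, head at 0, tape baccc

state=s0 head=0 tape=__[b]accc   (s0,b)→(s2,b,L)
state=s2 head=-1 tape=_[_]baccc   (s2,_)→(s1,_,L)
state=s1 head=-2 tape=[_]_baccc   (s1,_)→(s0,_,R)
state=s0 head=-1 tape=_[_]baccc   (s0,_)→(s2,_,R)
state=s2 head=0 tape=__[b]accc   (s2,b)→(s1,c,L)
state=s1 head=-1 tape=_[_]caccc   (s1,_)→(s0,_,R)
state=s0 head=0 tape=__[c]accc   (s0,c)→(s1,b,R)
state=s1 head=1 tape=__b[a]ccc   (s1,a)→(s1,a,L)
state=s1 head=0 tape=__[b]accc
After 8 steps: state s1, head at 0, tape baccc.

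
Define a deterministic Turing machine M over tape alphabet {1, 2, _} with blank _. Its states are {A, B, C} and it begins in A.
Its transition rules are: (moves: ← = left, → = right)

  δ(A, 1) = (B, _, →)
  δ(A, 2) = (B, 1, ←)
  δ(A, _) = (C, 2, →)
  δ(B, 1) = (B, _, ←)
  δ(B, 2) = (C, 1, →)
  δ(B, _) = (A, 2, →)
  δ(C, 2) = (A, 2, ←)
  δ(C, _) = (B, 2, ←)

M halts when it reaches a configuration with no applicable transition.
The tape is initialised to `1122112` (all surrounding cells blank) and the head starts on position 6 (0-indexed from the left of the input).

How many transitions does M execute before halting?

25

state=A head=6 tape=_112211[2]   (A,2)→(B,1,←)
state=B head=5 tape=_11221[1]1   (B,1)→(B,_,←)
state=B head=4 tape=_1122[1]_1   (B,1)→(B,_,←)
state=B head=3 tape=_112[2]__1   (B,2)→(C,1,→)
state=C head=4 tape=_1121[_]_1   (C,_)→(B,2,←)
state=B head=3 tape=_112[1]2_1   (B,1)→(B,_,←)
state=B head=2 tape=_11[2]_2_1   (B,2)→(C,1,→)
state=C head=3 tape=_111[_]2_1   (C,_)→(B,2,←)
state=B head=2 tape=_11[1]22_1   (B,1)→(B,_,←)
state=B head=1 tape=_1[1]_22_1   (B,1)→(B,_,←)
state=B head=0 tape=_[1]__22_1   (B,1)→(B,_,←)
state=B head=-1 tape=[_]___22_1   (B,_)→(A,2,→)
state=A head=0 tape=2[_]__22_1   (A,_)→(C,2,→)
state=C head=1 tape=22[_]_22_1   (C,_)→(B,2,←)
state=B head=0 tape=2[2]2_22_1   (B,2)→(C,1,→)
state=C head=1 tape=21[2]_22_1   (C,2)→(A,2,←)
state=A head=0 tape=2[1]2_22_1   (A,1)→(B,_,→)
state=B head=1 tape=2_[2]_22_1   (B,2)→(C,1,→)
state=C head=2 tape=2_1[_]22_1   (C,_)→(B,2,←)
state=B head=1 tape=2_[1]222_1   (B,1)→(B,_,←)
state=B head=0 tape=2[_]_222_1   (B,_)→(A,2,→)
state=A head=1 tape=22[_]222_1   (A,_)→(C,2,→)
state=C head=2 tape=222[2]22_1   (C,2)→(A,2,←)
state=A head=1 tape=22[2]222_1   (A,2)→(B,1,←)
state=B head=0 tape=2[2]1222_1   (B,2)→(C,1,→)
state=C head=1 tape=21[1]222_1
M halts after 25 transitions.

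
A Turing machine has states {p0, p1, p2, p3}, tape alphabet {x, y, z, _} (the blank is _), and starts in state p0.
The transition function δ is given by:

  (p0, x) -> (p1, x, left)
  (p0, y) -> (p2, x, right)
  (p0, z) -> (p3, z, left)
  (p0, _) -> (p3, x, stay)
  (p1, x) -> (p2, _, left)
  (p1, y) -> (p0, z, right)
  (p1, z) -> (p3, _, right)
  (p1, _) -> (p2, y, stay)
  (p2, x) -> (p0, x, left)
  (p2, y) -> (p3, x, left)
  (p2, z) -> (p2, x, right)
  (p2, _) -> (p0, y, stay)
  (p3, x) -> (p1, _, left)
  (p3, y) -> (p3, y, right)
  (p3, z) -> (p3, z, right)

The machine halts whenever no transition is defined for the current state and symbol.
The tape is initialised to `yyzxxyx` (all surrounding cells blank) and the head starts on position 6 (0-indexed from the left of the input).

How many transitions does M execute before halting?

state=p0 head=6 tape=_yyzxxy[x]   (p0,x)→(p1,x,left)
state=p1 head=5 tape=_yyzxx[y]x   (p1,y)→(p0,z,right)
state=p0 head=6 tape=_yyzxxz[x]   (p0,x)→(p1,x,left)
state=p1 head=5 tape=_yyzxx[z]x   (p1,z)→(p3,_,right)
state=p3 head=6 tape=_yyzxx_[x]   (p3,x)→(p1,_,left)
state=p1 head=5 tape=_yyzxx[_]_   (p1,_)→(p2,y,stay)
state=p2 head=5 tape=_yyzxx[y]_   (p2,y)→(p3,x,left)
state=p3 head=4 tape=_yyzx[x]x_   (p3,x)→(p1,_,left)
state=p1 head=3 tape=_yyz[x]_x_   (p1,x)→(p2,_,left)
state=p2 head=2 tape=_yy[z]__x_   (p2,z)→(p2,x,right)
state=p2 head=3 tape=_yyx[_]_x_   (p2,_)→(p0,y,stay)
state=p0 head=3 tape=_yyx[y]_x_   (p0,y)→(p2,x,right)
state=p2 head=4 tape=_yyxx[_]x_   (p2,_)→(p0,y,stay)
state=p0 head=4 tape=_yyxx[y]x_   (p0,y)→(p2,x,right)
state=p2 head=5 tape=_yyxxx[x]_   (p2,x)→(p0,x,left)
state=p0 head=4 tape=_yyxx[x]x_   (p0,x)→(p1,x,left)
state=p1 head=3 tape=_yyx[x]xx_   (p1,x)→(p2,_,left)
state=p2 head=2 tape=_yy[x]_xx_   (p2,x)→(p0,x,left)
state=p0 head=1 tape=_y[y]x_xx_   (p0,y)→(p2,x,right)
state=p2 head=2 tape=_yx[x]_xx_   (p2,x)→(p0,x,left)
state=p0 head=1 tape=_y[x]x_xx_   (p0,x)→(p1,x,left)
state=p1 head=0 tape=_[y]xx_xx_   (p1,y)→(p0,z,right)
state=p0 head=1 tape=_z[x]x_xx_   (p0,x)→(p1,x,left)
state=p1 head=0 tape=_[z]xx_xx_   (p1,z)→(p3,_,right)
state=p3 head=1 tape=__[x]x_xx_   (p3,x)→(p1,_,left)
state=p1 head=0 tape=_[_]_x_xx_   (p1,_)→(p2,y,stay)
state=p2 head=0 tape=_[y]_x_xx_   (p2,y)→(p3,x,left)
state=p3 head=-1 tape=[_]x_x_xx_
M halts after 27 transitions.

27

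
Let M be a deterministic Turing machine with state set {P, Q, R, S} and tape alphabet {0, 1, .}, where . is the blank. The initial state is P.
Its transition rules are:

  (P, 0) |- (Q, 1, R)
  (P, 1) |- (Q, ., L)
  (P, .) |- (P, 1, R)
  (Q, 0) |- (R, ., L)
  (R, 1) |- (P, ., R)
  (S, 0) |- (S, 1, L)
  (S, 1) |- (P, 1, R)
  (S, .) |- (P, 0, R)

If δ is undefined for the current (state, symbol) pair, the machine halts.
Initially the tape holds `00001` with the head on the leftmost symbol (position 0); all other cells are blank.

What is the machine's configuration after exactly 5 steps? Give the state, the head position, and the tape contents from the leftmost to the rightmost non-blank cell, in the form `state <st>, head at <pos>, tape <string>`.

state Q, head at 3, tape 1101

P | [0]0001   read 0 → write 1, move R, go to Q
Q | 1[0]001   read 0 → write ., move L, go to R
R | [1].001   read 1 → write ., move R, go to P
P | .[.]001   read . → write 1, move R, go to P
P | .1[0]01   read 0 → write 1, move R, go to Q
Q | .11[0]1
After 5 steps: state Q, head at 3, tape 1101.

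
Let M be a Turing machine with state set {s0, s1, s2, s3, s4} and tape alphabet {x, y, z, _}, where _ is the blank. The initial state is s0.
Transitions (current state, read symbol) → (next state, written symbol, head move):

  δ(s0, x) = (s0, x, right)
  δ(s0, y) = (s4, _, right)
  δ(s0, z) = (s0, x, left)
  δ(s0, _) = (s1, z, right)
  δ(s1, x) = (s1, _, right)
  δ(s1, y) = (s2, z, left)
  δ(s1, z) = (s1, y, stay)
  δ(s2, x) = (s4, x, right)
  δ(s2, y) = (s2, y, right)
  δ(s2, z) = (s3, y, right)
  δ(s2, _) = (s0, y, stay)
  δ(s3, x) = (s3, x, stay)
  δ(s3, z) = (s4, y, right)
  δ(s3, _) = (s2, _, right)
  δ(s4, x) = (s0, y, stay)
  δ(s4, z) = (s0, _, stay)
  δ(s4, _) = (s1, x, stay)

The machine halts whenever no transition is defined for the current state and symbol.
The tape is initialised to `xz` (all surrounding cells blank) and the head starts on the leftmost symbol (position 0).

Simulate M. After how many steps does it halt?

s0 | [x]z__   read x → write x, move right, go to s0
s0 | x[z]__   read z → write x, move left, go to s0
s0 | [x]x__   read x → write x, move right, go to s0
s0 | x[x]__   read x → write x, move right, go to s0
s0 | xx[_]_   read _ → write z, move right, go to s1
s1 | xxz[_]
M halts after 5 transitions.

5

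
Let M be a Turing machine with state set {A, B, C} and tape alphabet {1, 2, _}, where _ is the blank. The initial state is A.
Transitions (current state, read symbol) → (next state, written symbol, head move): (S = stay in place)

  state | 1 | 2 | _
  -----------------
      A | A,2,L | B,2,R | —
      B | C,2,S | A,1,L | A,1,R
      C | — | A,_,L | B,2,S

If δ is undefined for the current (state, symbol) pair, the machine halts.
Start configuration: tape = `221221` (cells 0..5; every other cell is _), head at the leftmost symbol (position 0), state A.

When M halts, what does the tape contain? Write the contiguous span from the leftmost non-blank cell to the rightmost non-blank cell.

state=A head=0 tape=[2]21221_   (A,2)→(B,2,R)
state=B head=1 tape=2[2]1221_   (B,2)→(A,1,L)
state=A head=0 tape=[2]11221_   (A,2)→(B,2,R)
state=B head=1 tape=2[1]1221_   (B,1)→(C,2,S)
state=C head=1 tape=2[2]1221_   (C,2)→(A,_,L)
state=A head=0 tape=[2]_1221_   (A,2)→(B,2,R)
state=B head=1 tape=2[_]1221_   (B,_)→(A,1,R)
state=A head=2 tape=21[1]221_   (A,1)→(A,2,L)
state=A head=1 tape=2[1]2221_   (A,1)→(A,2,L)
state=A head=0 tape=[2]22221_   (A,2)→(B,2,R)
state=B head=1 tape=2[2]2221_   (B,2)→(A,1,L)
state=A head=0 tape=[2]12221_   (A,2)→(B,2,R)
state=B head=1 tape=2[1]2221_   (B,1)→(C,2,S)
state=C head=1 tape=2[2]2221_   (C,2)→(A,_,L)
state=A head=0 tape=[2]_2221_   (A,2)→(B,2,R)
state=B head=1 tape=2[_]2221_   (B,_)→(A,1,R)
state=A head=2 tape=21[2]221_   (A,2)→(B,2,R)
state=B head=3 tape=212[2]21_   (B,2)→(A,1,L)
state=A head=2 tape=21[2]121_   (A,2)→(B,2,R)
state=B head=3 tape=212[1]21_   (B,1)→(C,2,S)
state=C head=3 tape=212[2]21_   (C,2)→(A,_,L)
state=A head=2 tape=21[2]_21_   (A,2)→(B,2,R)
state=B head=3 tape=212[_]21_   (B,_)→(A,1,R)
state=A head=4 tape=2121[2]1_   (A,2)→(B,2,R)
state=B head=5 tape=21212[1]_   (B,1)→(C,2,S)
state=C head=5 tape=21212[2]_   (C,2)→(A,_,L)
state=A head=4 tape=2121[2]__   (A,2)→(B,2,R)
state=B head=5 tape=21212[_]_   (B,_)→(A,1,R)
state=A head=6 tape=212121[_]
The non-blank tape span at halt is 212121.

212121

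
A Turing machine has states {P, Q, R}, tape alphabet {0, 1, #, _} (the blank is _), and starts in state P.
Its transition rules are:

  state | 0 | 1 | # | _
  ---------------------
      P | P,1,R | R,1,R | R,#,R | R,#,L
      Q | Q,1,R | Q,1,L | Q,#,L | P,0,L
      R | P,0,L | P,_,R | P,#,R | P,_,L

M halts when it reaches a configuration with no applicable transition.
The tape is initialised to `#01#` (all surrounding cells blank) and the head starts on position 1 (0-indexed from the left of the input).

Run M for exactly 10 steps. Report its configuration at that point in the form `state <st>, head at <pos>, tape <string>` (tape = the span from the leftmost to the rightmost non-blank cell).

P | #[0]1#__   read 0 → write 1, move R, go to P
P | #1[1]#__   read 1 → write 1, move R, go to R
R | #11[#]__   read # → write #, move R, go to P
P | #11#[_]_   read _ → write #, move L, go to R
R | #11[#]#_   read # → write #, move R, go to P
P | #11#[#]_   read # → write #, move R, go to R
R | #11##[_]   read _ → write _, move L, go to P
P | #11#[#]_   read # → write #, move R, go to R
R | #11##[_]   read _ → write _, move L, go to P
P | #11#[#]_   read # → write #, move R, go to R
R | #11##[_]
After 10 steps: state R, head at 5, tape #11##.

state R, head at 5, tape #11##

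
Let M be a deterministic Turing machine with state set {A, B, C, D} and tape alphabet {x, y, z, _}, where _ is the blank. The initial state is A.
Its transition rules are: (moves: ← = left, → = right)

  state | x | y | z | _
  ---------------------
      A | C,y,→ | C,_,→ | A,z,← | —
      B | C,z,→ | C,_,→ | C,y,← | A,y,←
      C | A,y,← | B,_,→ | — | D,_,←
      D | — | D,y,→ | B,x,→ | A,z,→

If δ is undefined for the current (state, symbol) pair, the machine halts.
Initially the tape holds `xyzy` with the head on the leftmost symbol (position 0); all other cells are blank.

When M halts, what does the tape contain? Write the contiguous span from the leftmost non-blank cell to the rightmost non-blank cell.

yz__y

A | [x]yzy_   read x → write y, move →, go to C
C | y[y]zy_   read y → write _, move →, go to B
B | y_[z]y_   read z → write y, move ←, go to C
C | y[_]yy_   read _ → write _, move ←, go to D
D | [y]_yy_   read y → write y, move →, go to D
D | y[_]yy_   read _ → write z, move →, go to A
A | yz[y]y_   read y → write _, move →, go to C
C | yz_[y]_   read y → write _, move →, go to B
B | yz__[_]   read _ → write y, move ←, go to A
A | yz_[_]y
The non-blank tape span at halt is yz__y.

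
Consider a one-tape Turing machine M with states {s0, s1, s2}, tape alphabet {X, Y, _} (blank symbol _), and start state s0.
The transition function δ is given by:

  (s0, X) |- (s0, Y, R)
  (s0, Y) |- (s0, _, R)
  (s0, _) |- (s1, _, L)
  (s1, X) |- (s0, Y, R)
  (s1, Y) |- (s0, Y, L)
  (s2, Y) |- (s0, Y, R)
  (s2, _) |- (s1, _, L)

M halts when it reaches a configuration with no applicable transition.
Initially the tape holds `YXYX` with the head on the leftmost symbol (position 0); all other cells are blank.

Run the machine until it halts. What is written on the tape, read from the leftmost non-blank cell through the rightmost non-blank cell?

Y_Y

s0 | _[Y]XYX_   read Y → write _, move R, go to s0
s0 | __[X]YX_   read X → write Y, move R, go to s0
s0 | __Y[Y]X_   read Y → write _, move R, go to s0
s0 | __Y_[X]_   read X → write Y, move R, go to s0
s0 | __Y_Y[_]   read _ → write _, move L, go to s1
s1 | __Y_[Y]_   read Y → write Y, move L, go to s0
s0 | __Y[_]Y_   read _ → write _, move L, go to s1
s1 | __[Y]_Y_   read Y → write Y, move L, go to s0
s0 | _[_]Y_Y_   read _ → write _, move L, go to s1
s1 | [_]_Y_Y_
The non-blank tape span at halt is Y_Y.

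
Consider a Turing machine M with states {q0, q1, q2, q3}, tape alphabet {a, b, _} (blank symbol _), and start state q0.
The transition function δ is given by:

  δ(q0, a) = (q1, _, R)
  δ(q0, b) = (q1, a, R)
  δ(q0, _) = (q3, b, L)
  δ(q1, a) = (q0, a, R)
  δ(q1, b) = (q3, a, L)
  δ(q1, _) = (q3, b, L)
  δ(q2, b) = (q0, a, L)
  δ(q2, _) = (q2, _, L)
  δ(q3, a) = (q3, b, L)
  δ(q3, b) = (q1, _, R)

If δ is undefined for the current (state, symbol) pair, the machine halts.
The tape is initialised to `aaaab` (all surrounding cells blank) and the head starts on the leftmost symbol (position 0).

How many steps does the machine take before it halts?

state=q0 head=0 tape=[a]aaab_   (q0,a)→(q1,_,R)
state=q1 head=1 tape=_[a]aab_   (q1,a)→(q0,a,R)
state=q0 head=2 tape=_a[a]ab_   (q0,a)→(q1,_,R)
state=q1 head=3 tape=_a_[a]b_   (q1,a)→(q0,a,R)
state=q0 head=4 tape=_a_a[b]_   (q0,b)→(q1,a,R)
state=q1 head=5 tape=_a_aa[_]   (q1,_)→(q3,b,L)
state=q3 head=4 tape=_a_a[a]b   (q3,a)→(q3,b,L)
state=q3 head=3 tape=_a_[a]bb   (q3,a)→(q3,b,L)
state=q3 head=2 tape=_a[_]bbb
M halts after 8 transitions.

8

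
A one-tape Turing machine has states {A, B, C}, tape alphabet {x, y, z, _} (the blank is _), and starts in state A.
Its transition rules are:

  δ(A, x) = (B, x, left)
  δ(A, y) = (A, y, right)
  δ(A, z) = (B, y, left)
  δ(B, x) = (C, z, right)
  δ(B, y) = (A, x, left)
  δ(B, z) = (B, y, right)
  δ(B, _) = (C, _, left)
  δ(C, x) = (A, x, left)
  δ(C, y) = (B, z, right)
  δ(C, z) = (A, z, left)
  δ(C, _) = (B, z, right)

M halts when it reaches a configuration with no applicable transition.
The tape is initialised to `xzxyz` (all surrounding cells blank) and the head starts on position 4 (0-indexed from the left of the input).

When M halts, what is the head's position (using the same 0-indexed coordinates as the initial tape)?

A | ___xzxy[z]   read z → write y, move left, go to B
B | ___xzx[y]y   read y → write x, move left, go to A
A | ___xz[x]xy   read x → write x, move left, go to B
B | ___x[z]xxy   read z → write y, move right, go to B
B | ___xy[x]xy   read x → write z, move right, go to C
C | ___xyz[x]y   read x → write x, move left, go to A
A | ___xy[z]xy   read z → write y, move left, go to B
B | ___x[y]yxy   read y → write x, move left, go to A
A | ___[x]xyxy   read x → write x, move left, go to B
B | __[_]xxyxy   read _ → write _, move left, go to C
C | _[_]_xxyxy   read _ → write z, move right, go to B
B | _z[_]xxyxy   read _ → write _, move left, go to C
C | _[z]_xxyxy   read z → write z, move left, go to A
A | [_]z_xxyxy
At halt the head is at cell -3.

-3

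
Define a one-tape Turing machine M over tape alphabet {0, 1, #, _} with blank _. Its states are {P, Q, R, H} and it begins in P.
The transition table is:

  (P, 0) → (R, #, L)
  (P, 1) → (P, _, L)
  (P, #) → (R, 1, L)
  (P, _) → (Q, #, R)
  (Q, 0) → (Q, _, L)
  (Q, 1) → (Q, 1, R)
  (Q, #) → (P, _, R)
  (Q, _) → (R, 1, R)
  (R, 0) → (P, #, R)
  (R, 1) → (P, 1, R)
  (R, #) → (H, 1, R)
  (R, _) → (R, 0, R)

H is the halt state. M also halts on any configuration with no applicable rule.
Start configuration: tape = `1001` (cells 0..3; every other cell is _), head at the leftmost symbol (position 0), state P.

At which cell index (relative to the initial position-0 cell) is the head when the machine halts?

2

P | _[1]001   read 1 → write _, move L, go to P
P | [_]_001   read _ → write #, move R, go to Q
Q | #[_]001   read _ → write 1, move R, go to R
R | #1[0]01   read 0 → write #, move R, go to P
P | #1#[0]1   read 0 → write #, move L, go to R
R | #1[#]#1   read # → write 1, move R, go to H
H | #11[#]1
At halt the head is at cell 2.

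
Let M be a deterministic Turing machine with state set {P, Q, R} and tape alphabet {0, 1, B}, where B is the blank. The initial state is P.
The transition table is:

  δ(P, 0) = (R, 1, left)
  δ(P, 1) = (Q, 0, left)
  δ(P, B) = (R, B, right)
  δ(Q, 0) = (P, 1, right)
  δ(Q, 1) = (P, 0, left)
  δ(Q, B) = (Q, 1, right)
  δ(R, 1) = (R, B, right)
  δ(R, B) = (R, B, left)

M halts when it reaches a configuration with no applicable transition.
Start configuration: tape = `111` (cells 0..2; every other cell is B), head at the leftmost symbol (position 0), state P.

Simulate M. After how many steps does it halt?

11

P | BB[1]11   read 1 → write 0, move left, go to Q
Q | B[B]011   read B → write 1, move right, go to Q
Q | B1[0]11   read 0 → write 1, move right, go to P
P | B11[1]1   read 1 → write 0, move left, go to Q
Q | B1[1]01   read 1 → write 0, move left, go to P
P | B[1]001   read 1 → write 0, move left, go to Q
Q | [B]0001   read B → write 1, move right, go to Q
Q | 1[0]001   read 0 → write 1, move right, go to P
P | 11[0]01   read 0 → write 1, move left, go to R
R | 1[1]101   read 1 → write B, move right, go to R
R | 1B[1]01   read 1 → write B, move right, go to R
R | 1BB[0]1
M halts after 11 transitions.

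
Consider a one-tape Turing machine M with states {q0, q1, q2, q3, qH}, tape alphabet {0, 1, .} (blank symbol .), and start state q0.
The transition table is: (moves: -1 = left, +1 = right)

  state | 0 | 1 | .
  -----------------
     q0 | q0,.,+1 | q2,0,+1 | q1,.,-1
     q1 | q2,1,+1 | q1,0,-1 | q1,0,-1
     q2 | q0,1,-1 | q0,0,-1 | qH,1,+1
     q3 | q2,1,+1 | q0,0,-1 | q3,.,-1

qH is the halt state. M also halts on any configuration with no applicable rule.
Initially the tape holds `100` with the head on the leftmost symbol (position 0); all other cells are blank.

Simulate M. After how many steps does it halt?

8

state=q0 head=0 tape=[1]00..   (q0,1)→(q2,0,+1)
state=q2 head=1 tape=0[0]0..   (q2,0)→(q0,1,-1)
state=q0 head=0 tape=[0]10..   (q0,0)→(q0,.,+1)
state=q0 head=1 tape=.[1]0..   (q0,1)→(q2,0,+1)
state=q2 head=2 tape=.0[0]..   (q2,0)→(q0,1,-1)
state=q0 head=1 tape=.[0]1..   (q0,0)→(q0,.,+1)
state=q0 head=2 tape=..[1]..   (q0,1)→(q2,0,+1)
state=q2 head=3 tape=..0[.].   (q2,.)→(qH,1,+1)
state=qH head=4 tape=..01[.]
M halts after 8 transitions.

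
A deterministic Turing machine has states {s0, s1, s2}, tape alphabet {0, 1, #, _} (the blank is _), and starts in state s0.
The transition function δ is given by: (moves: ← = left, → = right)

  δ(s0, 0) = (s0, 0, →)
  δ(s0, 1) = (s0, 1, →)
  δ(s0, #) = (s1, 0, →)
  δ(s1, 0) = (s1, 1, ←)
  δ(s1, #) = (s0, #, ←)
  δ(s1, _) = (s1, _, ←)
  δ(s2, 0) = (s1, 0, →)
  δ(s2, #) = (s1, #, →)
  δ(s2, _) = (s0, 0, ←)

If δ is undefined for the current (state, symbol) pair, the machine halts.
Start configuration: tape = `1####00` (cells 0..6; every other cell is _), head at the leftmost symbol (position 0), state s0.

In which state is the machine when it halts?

s1

s0 | [1]####00   read 1 → write 1, move →, go to s0
s0 | 1[#]###00   read # → write 0, move →, go to s1
s1 | 10[#]##00   read # → write #, move ←, go to s0
s0 | 1[0]###00   read 0 → write 0, move →, go to s0
s0 | 10[#]##00   read # → write 0, move →, go to s1
s1 | 100[#]#00   read # → write #, move ←, go to s0
s0 | 10[0]##00   read 0 → write 0, move →, go to s0
s0 | 100[#]#00   read # → write 0, move →, go to s1
s1 | 1000[#]00   read # → write #, move ←, go to s0
s0 | 100[0]#00   read 0 → write 0, move →, go to s0
s0 | 1000[#]00   read # → write 0, move →, go to s1
s1 | 10000[0]0   read 0 → write 1, move ←, go to s1
s1 | 1000[0]10   read 0 → write 1, move ←, go to s1
s1 | 100[0]110   read 0 → write 1, move ←, go to s1
s1 | 10[0]1110   read 0 → write 1, move ←, go to s1
s1 | 1[0]11110   read 0 → write 1, move ←, go to s1
s1 | [1]111110
No transition is defined for (s1, 1); M halts in state s1.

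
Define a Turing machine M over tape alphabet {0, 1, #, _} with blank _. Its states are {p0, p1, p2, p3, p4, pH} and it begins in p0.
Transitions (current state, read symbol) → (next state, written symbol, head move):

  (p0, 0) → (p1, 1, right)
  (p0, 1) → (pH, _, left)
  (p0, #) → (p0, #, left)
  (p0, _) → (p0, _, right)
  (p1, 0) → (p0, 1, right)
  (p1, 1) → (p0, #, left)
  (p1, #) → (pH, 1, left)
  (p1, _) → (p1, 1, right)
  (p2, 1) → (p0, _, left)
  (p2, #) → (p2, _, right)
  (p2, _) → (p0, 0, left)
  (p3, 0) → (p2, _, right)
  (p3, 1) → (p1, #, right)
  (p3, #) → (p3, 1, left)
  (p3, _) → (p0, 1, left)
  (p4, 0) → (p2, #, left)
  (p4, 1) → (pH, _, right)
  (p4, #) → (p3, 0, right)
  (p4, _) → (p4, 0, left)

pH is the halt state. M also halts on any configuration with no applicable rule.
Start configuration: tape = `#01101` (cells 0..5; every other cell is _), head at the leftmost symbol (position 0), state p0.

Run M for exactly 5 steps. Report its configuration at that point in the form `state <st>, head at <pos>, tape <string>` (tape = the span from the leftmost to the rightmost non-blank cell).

state p0, head at -1, tape #01101

state=p0 head=0 tape=_[#]01101   (p0,#)→(p0,#,left)
state=p0 head=-1 tape=[_]#01101   (p0,_)→(p0,_,right)
state=p0 head=0 tape=_[#]01101   (p0,#)→(p0,#,left)
state=p0 head=-1 tape=[_]#01101   (p0,_)→(p0,_,right)
state=p0 head=0 tape=_[#]01101   (p0,#)→(p0,#,left)
state=p0 head=-1 tape=[_]#01101
After 5 steps: state p0, head at -1, tape #01101.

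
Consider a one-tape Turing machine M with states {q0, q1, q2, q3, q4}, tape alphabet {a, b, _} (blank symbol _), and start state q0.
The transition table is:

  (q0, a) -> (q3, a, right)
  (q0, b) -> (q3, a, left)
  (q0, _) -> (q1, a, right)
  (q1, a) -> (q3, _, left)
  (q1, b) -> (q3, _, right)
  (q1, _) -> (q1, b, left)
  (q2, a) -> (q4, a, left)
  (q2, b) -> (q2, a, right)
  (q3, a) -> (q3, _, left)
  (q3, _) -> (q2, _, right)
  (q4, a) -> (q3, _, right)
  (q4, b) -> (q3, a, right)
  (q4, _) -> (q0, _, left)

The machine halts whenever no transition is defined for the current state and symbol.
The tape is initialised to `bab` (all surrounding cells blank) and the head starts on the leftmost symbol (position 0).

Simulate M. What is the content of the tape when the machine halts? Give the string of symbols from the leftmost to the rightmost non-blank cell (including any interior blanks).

baab

q0 | ___[b]ab   read b → write a, move left, go to q3
q3 | __[_]aab   read _ → write _, move right, go to q2
q2 | ___[a]ab   read a → write a, move left, go to q4
q4 | __[_]aab   read _ → write _, move left, go to q0
q0 | _[_]_aab   read _ → write a, move right, go to q1
q1 | _a[_]aab   read _ → write b, move left, go to q1
q1 | _[a]baab   read a → write _, move left, go to q3
q3 | [_]_baab   read _ → write _, move right, go to q2
q2 | _[_]baab
The non-blank tape span at halt is baab.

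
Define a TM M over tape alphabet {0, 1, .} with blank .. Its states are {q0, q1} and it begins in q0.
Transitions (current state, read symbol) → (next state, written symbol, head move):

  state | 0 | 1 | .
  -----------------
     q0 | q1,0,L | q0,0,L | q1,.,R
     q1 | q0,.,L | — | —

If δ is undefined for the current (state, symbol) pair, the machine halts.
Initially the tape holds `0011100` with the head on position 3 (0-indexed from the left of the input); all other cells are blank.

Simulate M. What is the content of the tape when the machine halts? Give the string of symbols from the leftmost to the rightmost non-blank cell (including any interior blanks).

state=q0 head=3 tape=.001[1]100   (q0,1)→(q0,0,L)
state=q0 head=2 tape=.00[1]0100   (q0,1)→(q0,0,L)
state=q0 head=1 tape=.0[0]00100   (q0,0)→(q1,0,L)
state=q1 head=0 tape=.[0]000100   (q1,0)→(q0,.,L)
state=q0 head=-1 tape=[.].000100   (q0,.)→(q1,.,R)
state=q1 head=0 tape=.[.]000100
The non-blank tape span at halt is 000100.

000100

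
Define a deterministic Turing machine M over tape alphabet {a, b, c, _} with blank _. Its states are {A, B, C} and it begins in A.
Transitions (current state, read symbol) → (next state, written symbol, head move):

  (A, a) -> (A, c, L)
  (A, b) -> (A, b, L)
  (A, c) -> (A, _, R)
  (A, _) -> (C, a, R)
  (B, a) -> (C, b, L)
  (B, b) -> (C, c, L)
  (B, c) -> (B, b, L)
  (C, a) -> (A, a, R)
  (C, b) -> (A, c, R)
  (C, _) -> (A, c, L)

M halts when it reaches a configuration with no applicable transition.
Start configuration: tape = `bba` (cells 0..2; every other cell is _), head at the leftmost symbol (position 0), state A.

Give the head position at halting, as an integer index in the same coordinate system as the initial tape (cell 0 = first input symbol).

state=A head=0 tape=_[b]ba__   (A,b)→(A,b,L)
state=A head=-1 tape=[_]bba__   (A,_)→(C,a,R)
state=C head=0 tape=a[b]ba__   (C,b)→(A,c,R)
state=A head=1 tape=ac[b]a__   (A,b)→(A,b,L)
state=A head=0 tape=a[c]ba__   (A,c)→(A,_,R)
state=A head=1 tape=a_[b]a__   (A,b)→(A,b,L)
state=A head=0 tape=a[_]ba__   (A,_)→(C,a,R)
state=C head=1 tape=aa[b]a__   (C,b)→(A,c,R)
state=A head=2 tape=aac[a]__   (A,a)→(A,c,L)
state=A head=1 tape=aa[c]c__   (A,c)→(A,_,R)
state=A head=2 tape=aa_[c]__   (A,c)→(A,_,R)
state=A head=3 tape=aa__[_]_   (A,_)→(C,a,R)
state=C head=4 tape=aa__a[_]   (C,_)→(A,c,L)
state=A head=3 tape=aa__[a]c   (A,a)→(A,c,L)
state=A head=2 tape=aa_[_]cc   (A,_)→(C,a,R)
state=C head=3 tape=aa_a[c]c
At halt the head is at cell 3.

3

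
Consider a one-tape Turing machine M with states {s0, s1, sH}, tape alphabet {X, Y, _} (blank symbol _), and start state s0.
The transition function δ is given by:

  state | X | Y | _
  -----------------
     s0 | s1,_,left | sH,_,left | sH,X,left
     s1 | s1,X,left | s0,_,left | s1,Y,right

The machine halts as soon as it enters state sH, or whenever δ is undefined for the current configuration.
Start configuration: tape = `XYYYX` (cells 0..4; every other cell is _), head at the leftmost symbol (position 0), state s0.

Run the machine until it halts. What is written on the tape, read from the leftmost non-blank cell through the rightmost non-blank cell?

s0 | _[X]YYYX   read X → write _, move left, go to s1
s1 | [_]_YYYX   read _ → write Y, move right, go to s1
s1 | Y[_]YYYX   read _ → write Y, move right, go to s1
s1 | YY[Y]YYX   read Y → write _, move left, go to s0
s0 | Y[Y]_YYX   read Y → write _, move left, go to sH
sH | [Y]__YYX
The non-blank tape span at halt is Y__YYX.

Y__YYX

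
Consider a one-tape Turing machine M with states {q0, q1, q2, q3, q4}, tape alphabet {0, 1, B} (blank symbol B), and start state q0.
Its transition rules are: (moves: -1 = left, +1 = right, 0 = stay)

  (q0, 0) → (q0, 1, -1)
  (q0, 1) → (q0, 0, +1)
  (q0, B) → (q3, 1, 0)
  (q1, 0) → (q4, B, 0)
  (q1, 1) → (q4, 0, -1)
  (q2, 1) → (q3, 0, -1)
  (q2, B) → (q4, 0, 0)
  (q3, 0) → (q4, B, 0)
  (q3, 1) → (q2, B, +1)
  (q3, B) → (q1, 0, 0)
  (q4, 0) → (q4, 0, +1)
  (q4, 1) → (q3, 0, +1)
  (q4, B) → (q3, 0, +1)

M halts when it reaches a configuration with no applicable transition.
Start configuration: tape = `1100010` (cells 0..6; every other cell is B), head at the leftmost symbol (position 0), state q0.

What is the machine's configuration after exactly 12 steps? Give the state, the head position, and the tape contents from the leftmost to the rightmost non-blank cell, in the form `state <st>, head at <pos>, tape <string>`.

state=q0 head=0 tape=B[1]100010   (q0,1)→(q0,0,+1)
state=q0 head=1 tape=B0[1]00010   (q0,1)→(q0,0,+1)
state=q0 head=2 tape=B00[0]0010   (q0,0)→(q0,1,-1)
state=q0 head=1 tape=B0[0]10010   (q0,0)→(q0,1,-1)
state=q0 head=0 tape=B[0]110010   (q0,0)→(q0,1,-1)
state=q0 head=-1 tape=[B]1110010   (q0,B)→(q3,1,0)
state=q3 head=-1 tape=[1]1110010   (q3,1)→(q2,B,+1)
state=q2 head=0 tape=B[1]110010   (q2,1)→(q3,0,-1)
state=q3 head=-1 tape=[B]0110010   (q3,B)→(q1,0,0)
state=q1 head=-1 tape=[0]0110010   (q1,0)→(q4,B,0)
state=q4 head=-1 tape=[B]0110010   (q4,B)→(q3,0,+1)
state=q3 head=0 tape=0[0]110010   (q3,0)→(q4,B,0)
state=q4 head=0 tape=0[B]110010
After 12 steps: state q4, head at 0, tape 0B110010.

state q4, head at 0, tape 0B110010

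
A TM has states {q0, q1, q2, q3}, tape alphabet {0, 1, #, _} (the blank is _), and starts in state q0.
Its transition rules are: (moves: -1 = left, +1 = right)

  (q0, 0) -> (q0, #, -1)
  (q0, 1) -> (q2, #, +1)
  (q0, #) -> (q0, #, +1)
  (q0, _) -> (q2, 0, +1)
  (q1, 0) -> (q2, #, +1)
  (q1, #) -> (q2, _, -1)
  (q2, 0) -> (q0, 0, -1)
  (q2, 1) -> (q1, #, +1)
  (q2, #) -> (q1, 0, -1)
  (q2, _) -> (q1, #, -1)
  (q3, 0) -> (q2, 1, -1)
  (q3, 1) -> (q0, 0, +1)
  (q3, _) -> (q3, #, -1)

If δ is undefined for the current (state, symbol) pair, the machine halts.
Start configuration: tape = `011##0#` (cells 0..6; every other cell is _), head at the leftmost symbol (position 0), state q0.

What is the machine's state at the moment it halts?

q1

q0 | ___[0]11##0#   read 0 → write #, move -1, go to q0
q0 | __[_]#11##0#   read _ → write 0, move +1, go to q2
q2 | __0[#]11##0#   read # → write 0, move -1, go to q1
q1 | __[0]011##0#   read 0 → write #, move +1, go to q2
q2 | __#[0]11##0#   read 0 → write 0, move -1, go to q0
q0 | __[#]011##0#   read # → write #, move +1, go to q0
q0 | __#[0]11##0#   read 0 → write #, move -1, go to q0
q0 | __[#]#11##0#   read # → write #, move +1, go to q0
q0 | __#[#]11##0#   read # → write #, move +1, go to q0
q0 | __##[1]1##0#   read 1 → write #, move +1, go to q2
q2 | __###[1]##0#   read 1 → write #, move +1, go to q1
q1 | __####[#]#0#   read # → write _, move -1, go to q2
q2 | __###[#]_#0#   read # → write 0, move -1, go to q1
q1 | __##[#]0_#0#   read # → write _, move -1, go to q2
q2 | __#[#]_0_#0#   read # → write 0, move -1, go to q1
q1 | __[#]0_0_#0#   read # → write _, move -1, go to q2
q2 | _[_]_0_0_#0#   read _ → write #, move -1, go to q1
q1 | [_]#_0_0_#0#
No transition is defined for (q1, _); M halts in state q1.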